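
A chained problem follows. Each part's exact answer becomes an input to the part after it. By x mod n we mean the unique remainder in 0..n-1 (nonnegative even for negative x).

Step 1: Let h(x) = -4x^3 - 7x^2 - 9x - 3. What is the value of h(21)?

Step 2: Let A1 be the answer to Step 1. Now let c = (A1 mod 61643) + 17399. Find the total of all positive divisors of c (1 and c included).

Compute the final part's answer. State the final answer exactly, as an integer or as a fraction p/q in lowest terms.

Step 1: -4*(21)^3 - 7*(21)^2 - 9*(21)^1 - 3 = (-37044) + (-3087) + (-189) + (-3) = -40323; answer -40323
Step 2: A1 = -40323; c = 38719; 38719 = 31 * 1249; sigma = (1 + 31) * (1 + 1249) = 32 * 1250 = 40000; answer 40000

40000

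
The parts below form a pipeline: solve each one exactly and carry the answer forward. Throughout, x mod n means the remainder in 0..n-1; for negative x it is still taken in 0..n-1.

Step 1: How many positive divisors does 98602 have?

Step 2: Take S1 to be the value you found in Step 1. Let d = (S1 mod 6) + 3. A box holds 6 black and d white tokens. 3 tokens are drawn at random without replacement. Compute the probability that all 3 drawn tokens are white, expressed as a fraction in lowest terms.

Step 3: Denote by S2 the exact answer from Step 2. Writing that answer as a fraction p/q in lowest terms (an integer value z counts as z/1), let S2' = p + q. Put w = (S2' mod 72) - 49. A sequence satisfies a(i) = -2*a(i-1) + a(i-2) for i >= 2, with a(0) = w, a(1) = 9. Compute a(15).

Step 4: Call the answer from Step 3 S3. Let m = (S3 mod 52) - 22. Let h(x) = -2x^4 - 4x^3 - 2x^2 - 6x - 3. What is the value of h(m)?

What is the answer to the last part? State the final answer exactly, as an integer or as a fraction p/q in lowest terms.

-773

Step 1: 98602 = 2 * 7 * 7043; number of divisors = (1+1) * (1+1) * (1+1) = 8; answer 8
Step 2: S1 = 8; d = 5; total draws C(11,3) = 165; favorable C(5,3) = 10; P = 2/33; answer 2/33
Step 3: S2 = 2/33; threaded value p + q = 35; w = -14; a(2) = -2*(9) + 1*(-14) = -32; iterating: a(2)=-32, a(3)=73, a(4)=-178, a(5)=429, a(6)=-1036, a(7)=2501, a(8)=-6038, a(9)=14577, a(10)=-35192, a(11)=84961, a(12)=-205114, a(13)=495189, a(14)=-1195492, a(15)=2886173; answer 2886173
Step 4: S3 = 2886173; m = -5; -2*(-5)^4 - 4*(-5)^3 - 2*(-5)^2 - 6*(-5)^1 - 3 = (-1250) + (500) + (-50) + (30) + (-3) = -773; answer -773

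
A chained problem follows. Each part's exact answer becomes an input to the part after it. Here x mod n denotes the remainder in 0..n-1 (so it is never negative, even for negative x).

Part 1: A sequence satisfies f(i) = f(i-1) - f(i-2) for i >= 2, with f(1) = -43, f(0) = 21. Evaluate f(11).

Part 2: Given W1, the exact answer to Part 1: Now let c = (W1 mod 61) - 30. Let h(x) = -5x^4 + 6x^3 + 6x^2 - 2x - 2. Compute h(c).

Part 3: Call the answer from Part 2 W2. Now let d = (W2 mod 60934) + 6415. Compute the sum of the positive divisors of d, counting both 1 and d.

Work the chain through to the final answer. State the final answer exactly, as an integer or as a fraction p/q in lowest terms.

92160

Part 1: f(2) = 1*(-43) - 1*(21) = -64; iterating: f(2)=-64, f(3)=-21, f(4)=43, f(5)=64, f(6)=21, f(7)=-43, f(8)=-64, f(9)=-21, f(10)=43, f(11)=64; answer 64
Part 2: W1 = 64; c = -27; -5*(-27)^4 + 6*(-27)^3 + 6*(-27)^2 - 2*(-27)^1 - 2 = (-2657205) + (-118098) + (4374) + (54) + (-2) = -2770877; answer -2770877
Part 3: W2 = -2770877; d = 38502; 38502 = 2 * 3^3 * 23 * 31; sigma = (1 + 2) * (1 + 3 + 9 + 27) * (1 + 23) * (1 + 31) = 3 * 40 * 24 * 32 = 92160; answer 92160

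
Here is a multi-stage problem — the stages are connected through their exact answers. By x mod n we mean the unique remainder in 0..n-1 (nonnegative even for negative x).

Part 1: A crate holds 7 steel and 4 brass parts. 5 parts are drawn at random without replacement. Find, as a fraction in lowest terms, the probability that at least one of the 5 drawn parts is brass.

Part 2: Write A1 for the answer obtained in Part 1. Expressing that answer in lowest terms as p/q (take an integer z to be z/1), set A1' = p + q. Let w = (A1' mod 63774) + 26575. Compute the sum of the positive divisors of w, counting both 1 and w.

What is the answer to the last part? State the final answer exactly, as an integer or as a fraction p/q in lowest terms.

Part 1: total draws C(11,5) = 462; complement C(7,5) = 21; favorable 462 - 21 = 441; P = 21/22; answer 21/22
Part 2: A1 = 21/22; threaded value p + q = 43; w = 26618; 26618 = 2 * 13309; sigma = (1 + 2) * (1 + 13309) = 3 * 13310 = 39930; answer 39930

39930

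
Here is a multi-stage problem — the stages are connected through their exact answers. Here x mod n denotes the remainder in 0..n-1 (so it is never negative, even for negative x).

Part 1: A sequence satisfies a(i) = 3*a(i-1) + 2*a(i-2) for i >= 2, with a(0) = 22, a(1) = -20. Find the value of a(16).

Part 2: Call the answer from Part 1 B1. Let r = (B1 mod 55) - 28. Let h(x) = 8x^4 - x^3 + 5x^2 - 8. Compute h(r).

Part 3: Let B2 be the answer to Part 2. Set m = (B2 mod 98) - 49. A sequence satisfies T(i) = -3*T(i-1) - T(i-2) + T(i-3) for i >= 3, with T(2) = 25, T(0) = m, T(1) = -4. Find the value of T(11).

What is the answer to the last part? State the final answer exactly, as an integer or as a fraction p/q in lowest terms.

-56666

Part 1: a(2) = 3*(-20) + 2*(22) = -16; iterating: a(2)=-16, a(3)=-88, a(4)=-296, a(5)=-1064, a(6)=-3784, a(7)=-13480, a(8)=-48008, a(9)=-170984, a(10)=-608968, a(11)=-2168872, a(12)=-7724552, a(13)=-27511400, a(14)=-97983304, a(15)=-348972712, a(16)=-1242884744; answer -1242884744
Part 2: B1 = -1242884744; r = 3; 8*(3)^4 - 1*(3)^3 + 5*(3)^2 - 8 = (648) + (-27) + (45) + (-8) = 658; answer 658
Part 3: B2 = 658; m = 21; T(3) = -3*(25) - 1*(-4) + 1*(21) = -50; iterating: T(3)=-50, T(4)=121, T(5)=-288, T(6)=693, T(7)=-1670, T(8)=4029, T(9)=-9724, T(10)=23473, T(11)=-56666; answer -56666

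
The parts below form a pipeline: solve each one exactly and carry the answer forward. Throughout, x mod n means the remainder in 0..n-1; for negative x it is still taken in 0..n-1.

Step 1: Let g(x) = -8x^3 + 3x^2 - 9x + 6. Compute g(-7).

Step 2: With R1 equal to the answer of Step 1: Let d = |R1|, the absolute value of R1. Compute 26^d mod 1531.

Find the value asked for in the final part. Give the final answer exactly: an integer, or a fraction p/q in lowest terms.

Step 1: -8*(-7)^3 + 3*(-7)^2 - 9*(-7)^1 + 6 = (2744) + (147) + (63) + (6) = 2960; answer 2960
Step 2: R1 = 2960; d = 2960; squarings mod 1531: 26^1=26, 26^2=676, 26^4=738, 26^8=1139, 26^16=564, 26^32=1179, 26^64=1424, 26^128=732, 26^256=1505, 26^512=676, 26^1024=738, 26^2048=1139; 26^2960 = 26^16 * 26^128 * 26^256 * 26^512 * 26^2048 = 676 (mod 1531); answer 676

676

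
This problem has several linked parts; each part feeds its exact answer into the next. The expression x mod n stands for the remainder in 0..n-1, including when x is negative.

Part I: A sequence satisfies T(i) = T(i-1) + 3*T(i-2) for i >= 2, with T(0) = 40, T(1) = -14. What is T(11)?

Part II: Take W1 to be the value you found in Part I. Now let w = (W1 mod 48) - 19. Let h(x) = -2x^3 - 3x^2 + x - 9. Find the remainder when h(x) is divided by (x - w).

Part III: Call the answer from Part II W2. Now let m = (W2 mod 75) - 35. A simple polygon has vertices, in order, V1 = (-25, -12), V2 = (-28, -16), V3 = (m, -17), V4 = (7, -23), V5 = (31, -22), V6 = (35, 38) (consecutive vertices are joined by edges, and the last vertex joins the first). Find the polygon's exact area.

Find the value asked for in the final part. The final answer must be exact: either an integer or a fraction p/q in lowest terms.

Part I: T(2) = 1*(-14) + 3*(40) = 106; iterating: T(2)=106, T(3)=64, T(4)=382, T(5)=574, T(6)=1720, T(7)=3442, T(8)=8602, T(9)=18928, T(10)=44734, T(11)=101518; answer 101518
Part II: W1 = 101518; w = 27; remainder = value at the root: -2*(27)^3 - 3*(27)^2 + 1*(27)^1 - 9 = (-39366) + (-2187) + (27) + (-9) = -41535; answer -41535
Part III: W2 = -41535; m = -20; cross terms: (-25*-16 - -28*-12)=64, (-28*-17 - -20*-16)=156, (-20*-23 - 7*-17)=579, (7*-22 - 31*-23)=559, (31*38 - 35*-22)=1948, (35*-12 - -25*38)=530; twice the area = |3836| = 3836; area = 1918; answer 1918

1918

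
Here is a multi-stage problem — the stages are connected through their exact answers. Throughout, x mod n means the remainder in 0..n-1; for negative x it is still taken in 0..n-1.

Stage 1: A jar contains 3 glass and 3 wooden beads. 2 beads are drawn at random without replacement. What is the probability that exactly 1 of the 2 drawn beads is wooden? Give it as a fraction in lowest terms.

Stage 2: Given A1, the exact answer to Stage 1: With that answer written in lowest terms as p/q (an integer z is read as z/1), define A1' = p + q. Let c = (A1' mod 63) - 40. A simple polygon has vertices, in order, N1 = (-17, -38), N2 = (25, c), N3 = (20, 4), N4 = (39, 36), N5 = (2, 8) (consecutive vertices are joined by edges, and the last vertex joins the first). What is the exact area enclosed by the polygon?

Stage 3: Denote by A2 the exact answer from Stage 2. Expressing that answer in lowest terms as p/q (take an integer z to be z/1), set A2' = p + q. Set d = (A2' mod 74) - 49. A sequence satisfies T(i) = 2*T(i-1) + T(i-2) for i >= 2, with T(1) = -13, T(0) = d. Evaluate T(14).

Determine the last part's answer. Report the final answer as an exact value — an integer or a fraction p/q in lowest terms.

-347485

Stage 1: total draws C(6,2) = 15; favorable C(3,1)*C(3,1) = 9; P = 3/5; answer 3/5
Stage 2: A1 = 3/5; threaded value p + q = 8; c = -32; cross terms: (-17*-32 - 25*-38)=1494, (25*4 - 20*-32)=740, (20*36 - 39*4)=564, (39*8 - 2*36)=240, (2*-38 - -17*8)=60; twice the area = |3098| = 3098; area = 1549; answer 1549
Stage 3: A2 = 1549; threaded value p + q = 1550; d = 21; T(2) = 2*(-13) + 1*(21) = -5; iterating: T(2)=-5, T(3)=-23, T(4)=-51, T(5)=-125, T(6)=-301, T(7)=-727, T(8)=-1755, T(9)=-4237, T(10)=-10229, T(11)=-24695, T(12)=-59619, T(13)=-143933, T(14)=-347485; answer -347485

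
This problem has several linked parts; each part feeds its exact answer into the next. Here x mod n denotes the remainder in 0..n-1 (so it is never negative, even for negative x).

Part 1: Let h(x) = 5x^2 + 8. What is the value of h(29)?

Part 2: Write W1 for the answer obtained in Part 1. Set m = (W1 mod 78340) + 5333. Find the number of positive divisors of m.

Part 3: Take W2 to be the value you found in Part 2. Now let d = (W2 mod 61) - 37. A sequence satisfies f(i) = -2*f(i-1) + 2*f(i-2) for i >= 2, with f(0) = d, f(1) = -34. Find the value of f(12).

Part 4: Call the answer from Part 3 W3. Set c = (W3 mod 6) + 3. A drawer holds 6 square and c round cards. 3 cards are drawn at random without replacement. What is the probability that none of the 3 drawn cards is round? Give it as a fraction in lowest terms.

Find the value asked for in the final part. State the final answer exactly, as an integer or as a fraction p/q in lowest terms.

Part 1: 5*(29)^2 + 8 = (4205) + (8) = 4213; answer 4213
Part 2: W1 = 4213; m = 9546; 9546 = 2 * 3 * 37 * 43; number of divisors = (1+1) * (1+1) * (1+1) * (1+1) = 16; answer 16
Part 3: W2 = 16; d = -21; f(2) = -2*(-34) + 2*(-21) = 26; iterating: f(2)=26, f(3)=-120, f(4)=292, f(5)=-824, f(6)=2232, f(7)=-6112, f(8)=16688, f(9)=-45600, f(10)=124576, f(11)=-340352, f(12)=929856; answer 929856
Part 4: W3 = 929856; c = 3; total draws C(9,3) = 84; favorable C(6,3) = 20; P = 5/21; answer 5/21

5/21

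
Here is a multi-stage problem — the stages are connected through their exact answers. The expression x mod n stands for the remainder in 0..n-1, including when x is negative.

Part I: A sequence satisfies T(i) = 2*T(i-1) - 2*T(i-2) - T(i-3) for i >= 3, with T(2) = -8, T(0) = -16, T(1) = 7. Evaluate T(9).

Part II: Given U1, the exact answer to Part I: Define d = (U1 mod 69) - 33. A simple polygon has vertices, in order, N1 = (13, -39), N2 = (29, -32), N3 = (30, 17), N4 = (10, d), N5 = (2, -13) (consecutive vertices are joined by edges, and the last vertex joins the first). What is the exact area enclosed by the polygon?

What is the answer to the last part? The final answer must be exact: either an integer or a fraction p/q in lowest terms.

1091/2

Part I: T(3) = 2*(-8) - 2*(7) - 1*(-16) = -14; iterating: T(3)=-14, T(4)=-19, T(5)=-2, T(6)=48, T(7)=119, T(8)=144, T(9)=2; answer 2
Part II: U1 = 2; d = -31; cross terms: (13*-32 - 29*-39)=715, (29*17 - 30*-32)=1453, (30*-31 - 10*17)=-1100, (10*-13 - 2*-31)=-68, (2*-39 - 13*-13)=91; twice the area = |1091| = 1091; area = 1091/2; answer 1091/2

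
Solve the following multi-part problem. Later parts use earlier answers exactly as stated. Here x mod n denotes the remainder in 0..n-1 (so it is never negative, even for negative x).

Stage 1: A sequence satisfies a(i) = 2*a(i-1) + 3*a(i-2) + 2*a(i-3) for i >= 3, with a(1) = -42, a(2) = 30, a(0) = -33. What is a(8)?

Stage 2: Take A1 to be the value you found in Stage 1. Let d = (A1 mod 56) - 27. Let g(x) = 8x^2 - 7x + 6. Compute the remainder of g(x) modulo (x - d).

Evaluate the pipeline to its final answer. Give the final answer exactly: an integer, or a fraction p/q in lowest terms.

Stage 1: a(3) = 2*(30) + 3*(-42) + 2*(-33) = -132; iterating: a(3)=-132, a(4)=-258, a(5)=-852, a(6)=-2742, a(7)=-8556, a(8)=-27042; answer -27042
Stage 2: A1 = -27042; d = -21; remainder = value at the root: 8*(-21)^2 - 7*(-21)^1 + 6 = (3528) + (147) + (6) = 3681; answer 3681

3681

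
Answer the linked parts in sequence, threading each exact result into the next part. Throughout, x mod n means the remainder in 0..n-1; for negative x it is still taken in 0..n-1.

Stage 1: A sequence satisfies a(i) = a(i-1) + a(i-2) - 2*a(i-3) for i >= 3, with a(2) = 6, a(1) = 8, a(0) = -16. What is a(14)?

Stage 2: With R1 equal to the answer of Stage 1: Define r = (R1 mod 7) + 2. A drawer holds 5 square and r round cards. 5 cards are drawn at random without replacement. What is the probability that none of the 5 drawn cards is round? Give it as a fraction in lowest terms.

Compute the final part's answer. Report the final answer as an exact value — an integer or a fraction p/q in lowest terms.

Stage 1: a(3) = 1*(6) + 1*(8) - 2*(-16) = 46; iterating: a(3)=46, a(4)=36, a(5)=70, a(6)=14, a(7)=12, a(8)=-114, a(9)=-130, a(10)=-268, a(11)=-170, a(12)=-178, a(13)=188, a(14)=350; answer 350
Stage 2: R1 = 350; r = 2; total draws C(7,5) = 21; favorable C(5,5) = 1; P = 1/21; answer 1/21

1/21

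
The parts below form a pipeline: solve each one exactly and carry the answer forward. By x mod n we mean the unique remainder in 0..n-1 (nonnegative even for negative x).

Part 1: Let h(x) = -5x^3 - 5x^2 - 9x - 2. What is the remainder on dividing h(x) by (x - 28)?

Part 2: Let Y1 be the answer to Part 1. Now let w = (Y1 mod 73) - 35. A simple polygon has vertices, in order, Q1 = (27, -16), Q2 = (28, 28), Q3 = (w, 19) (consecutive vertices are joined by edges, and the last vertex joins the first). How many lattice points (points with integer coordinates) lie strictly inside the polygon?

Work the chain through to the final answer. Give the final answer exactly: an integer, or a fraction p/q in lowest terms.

963

Part 1: remainder = value at the root: -5*(28)^3 - 5*(28)^2 - 9*(28)^1 - 2 = (-109760) + (-3920) + (-252) + (-2) = -113934; answer -113934
Part 2: Y1 = -113934; w = -16; cross terms: (27*28 - 28*-16)=1204, (28*19 - -16*28)=980, (-16*-16 - 27*19)=-257; twice the area = |1927| = 1927; area = 1927/2; boundary points = 1 + 1 + 1 = 3; strictly interior points = area - boundary/2 + 1 = 963; answer 963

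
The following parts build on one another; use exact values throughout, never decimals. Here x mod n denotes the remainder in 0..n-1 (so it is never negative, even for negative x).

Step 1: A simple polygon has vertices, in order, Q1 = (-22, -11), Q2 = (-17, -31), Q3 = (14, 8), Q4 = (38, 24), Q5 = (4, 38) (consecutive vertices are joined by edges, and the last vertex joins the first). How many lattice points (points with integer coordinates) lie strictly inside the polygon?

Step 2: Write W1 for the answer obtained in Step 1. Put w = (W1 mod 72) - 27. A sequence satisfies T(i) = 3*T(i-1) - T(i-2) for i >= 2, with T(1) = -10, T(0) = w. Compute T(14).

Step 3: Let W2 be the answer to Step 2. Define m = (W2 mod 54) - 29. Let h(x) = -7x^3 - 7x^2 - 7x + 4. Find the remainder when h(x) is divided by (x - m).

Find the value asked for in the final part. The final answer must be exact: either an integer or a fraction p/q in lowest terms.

-89029

Step 1: cross terms: (-22*-31 - -17*-11)=495, (-17*8 - 14*-31)=298, (14*24 - 38*8)=32, (38*38 - 4*24)=1348, (4*-11 - -22*38)=792; twice the area = |2965| = 2965; area = 2965/2; boundary points = 5 + 1 + 8 + 2 + 1 = 17; strictly interior points = area - boundary/2 + 1 = 1475; answer 1475
Step 2: W1 = 1475; w = 8; T(2) = 3*(-10) - 1*(8) = -38; iterating: T(2)=-38, T(3)=-104, T(4)=-274, T(5)=-718, T(6)=-1880, T(7)=-4922, T(8)=-12886, T(9)=-33736, T(10)=-88322, T(11)=-231230, T(12)=-605368, T(13)=-1584874, T(14)=-4149254; answer -4149254
Step 3: W2 = -4149254; m = 23; remainder = value at the root: -7*(23)^3 - 7*(23)^2 - 7*(23)^1 + 4 = (-85169) + (-3703) + (-161) + (4) = -89029; answer -89029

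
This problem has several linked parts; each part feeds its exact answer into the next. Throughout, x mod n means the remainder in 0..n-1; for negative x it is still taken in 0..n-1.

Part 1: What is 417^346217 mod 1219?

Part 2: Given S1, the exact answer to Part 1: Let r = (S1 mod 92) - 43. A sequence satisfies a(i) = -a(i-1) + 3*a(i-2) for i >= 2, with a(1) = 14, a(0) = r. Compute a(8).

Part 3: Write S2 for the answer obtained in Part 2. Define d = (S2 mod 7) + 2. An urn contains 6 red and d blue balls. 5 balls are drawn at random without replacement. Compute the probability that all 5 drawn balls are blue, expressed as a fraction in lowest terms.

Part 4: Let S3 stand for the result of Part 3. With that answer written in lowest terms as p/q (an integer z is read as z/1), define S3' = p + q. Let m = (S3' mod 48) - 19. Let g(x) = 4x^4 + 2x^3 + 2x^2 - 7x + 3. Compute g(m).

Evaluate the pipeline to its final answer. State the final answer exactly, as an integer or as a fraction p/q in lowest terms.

254579

Part 1: squarings mod 1219: 417^1=417, 417^2=791, 417^4=334, 417^8=627, 417^16=611, 417^32=307, 417^64=386, 417^128=278, 417^256=487, 417^512=683, 417^1024=831, 417^2048=607, 417^4096=311, 417^8192=420, 417^16384=864, 417^32768=468, 417^65536=823, 417^131072=784, 417^262144=280; 417^346217 = 417^1 * 417^8 * 417^32 * 417^64 * 417^2048 * 417^16384 * 417^65536 * 417^262144 = 947 (mod 1219); answer 947
Part 2: S1 = 947; r = -16; a(2) = -1*(14) + 3*(-16) = -62; iterating: a(2)=-62, a(3)=104, a(4)=-290, a(5)=602, a(6)=-1472, a(7)=3278, a(8)=-7694; answer -7694
Part 3: S2 = -7694; d = 8; total draws C(14,5) = 2002; favorable C(8,5) = 56; P = 4/143; answer 4/143
Part 4: S3 = 4/143; threaded value p + q = 147; m = -16; 4*(-16)^4 + 2*(-16)^3 + 2*(-16)^2 - 7*(-16)^1 + 3 = (262144) + (-8192) + (512) + (112) + (3) = 254579; answer 254579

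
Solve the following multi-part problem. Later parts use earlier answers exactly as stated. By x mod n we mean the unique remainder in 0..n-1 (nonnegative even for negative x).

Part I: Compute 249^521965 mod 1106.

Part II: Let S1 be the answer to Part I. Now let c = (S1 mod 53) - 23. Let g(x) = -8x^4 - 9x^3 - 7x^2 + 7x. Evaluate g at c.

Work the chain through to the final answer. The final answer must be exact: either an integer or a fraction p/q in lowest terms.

Part I: squarings mod 1106: 249^1=249, 249^2=65, 249^4=907, 249^8=891, 249^16=879, 249^32=653, 249^64=599, 249^128=457, 249^256=921, 249^512=1045, 249^1024=403, 249^2048=933, 249^4096=67, 249^8192=65, 249^16384=907, 249^32768=891, 249^65536=879, 249^131072=653, 249^262144=599; 249^521965 = 249^1 * 249^4 * 249^8 * 249^32 * 249^64 * 249^128 * 249^512 * 249^1024 * 249^4096 * 249^8192 * 249^16384 * 249^32768 * 249^65536 * 249^131072 * 249^262144 = 725 (mod 1106); answer 725
Part II: S1 = 725; c = 13; -8*(13)^4 - 9*(13)^3 - 7*(13)^2 + 7*(13)^1 = (-228488) + (-19773) + (-1183) + (91) = -249353; answer -249353

-249353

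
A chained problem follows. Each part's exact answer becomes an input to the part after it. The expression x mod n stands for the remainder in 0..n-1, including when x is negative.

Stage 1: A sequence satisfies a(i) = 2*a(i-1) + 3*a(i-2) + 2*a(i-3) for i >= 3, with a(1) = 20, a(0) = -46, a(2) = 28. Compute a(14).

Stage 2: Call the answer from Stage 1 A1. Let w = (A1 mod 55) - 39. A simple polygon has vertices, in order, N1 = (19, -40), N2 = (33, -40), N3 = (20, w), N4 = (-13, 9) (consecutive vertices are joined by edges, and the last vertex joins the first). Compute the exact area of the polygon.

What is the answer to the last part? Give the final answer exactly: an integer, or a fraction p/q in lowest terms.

555/2

Stage 1: a(3) = 2*(28) + 3*(20) + 2*(-46) = 24; iterating: a(3)=24, a(4)=172, a(5)=472, a(6)=1508, a(7)=4776, a(8)=15020, a(9)=47384, a(10)=149380, a(11)=470952, a(12)=1484812, a(13)=4681240, a(14)=14758820; answer 14758820
Stage 2: A1 = 14758820; w = -29; cross terms: (19*-40 - 33*-40)=560, (33*-29 - 20*-40)=-157, (20*9 - -13*-29)=-197, (-13*-40 - 19*9)=349; twice the area = |555| = 555; area = 555/2; answer 555/2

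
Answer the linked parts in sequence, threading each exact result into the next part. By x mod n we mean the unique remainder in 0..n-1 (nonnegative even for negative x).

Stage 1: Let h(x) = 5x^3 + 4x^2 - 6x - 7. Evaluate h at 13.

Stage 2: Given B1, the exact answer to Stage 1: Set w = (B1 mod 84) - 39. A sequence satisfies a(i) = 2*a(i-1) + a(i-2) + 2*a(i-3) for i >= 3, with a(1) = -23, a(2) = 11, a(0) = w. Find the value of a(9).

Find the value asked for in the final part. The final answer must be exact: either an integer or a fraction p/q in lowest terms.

12261

Stage 1: 5*(13)^3 + 4*(13)^2 - 6*(13)^1 - 7 = (10985) + (676) + (-78) + (-7) = 11576; answer 11576
Stage 2: B1 = 11576; w = 29; a(3) = 2*(11) + 1*(-23) + 2*(29) = 57; iterating: a(3)=57, a(4)=79, a(5)=237, a(6)=667, a(7)=1729, a(8)=4599, a(9)=12261; answer 12261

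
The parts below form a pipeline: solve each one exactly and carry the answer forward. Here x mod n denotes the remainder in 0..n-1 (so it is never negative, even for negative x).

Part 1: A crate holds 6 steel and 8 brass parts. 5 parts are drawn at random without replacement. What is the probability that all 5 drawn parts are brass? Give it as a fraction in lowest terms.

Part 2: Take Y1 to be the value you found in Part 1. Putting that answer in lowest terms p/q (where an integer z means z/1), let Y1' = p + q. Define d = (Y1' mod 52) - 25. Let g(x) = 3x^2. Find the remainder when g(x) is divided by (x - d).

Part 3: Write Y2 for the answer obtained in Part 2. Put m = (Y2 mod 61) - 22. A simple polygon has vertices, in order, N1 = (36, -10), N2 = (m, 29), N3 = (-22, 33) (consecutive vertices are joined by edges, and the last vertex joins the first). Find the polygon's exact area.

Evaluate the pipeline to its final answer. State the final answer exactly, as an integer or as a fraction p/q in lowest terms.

2219/2

Part 1: total draws C(14,5) = 2002; favorable C(8,5) = 56; P = 4/143; answer 4/143
Part 2: Y1 = 4/143; threaded value p + q = 147; d = 18; remainder = value at the root: 3*(18)^2 = (972) = 972; answer 972
Part 3: Y2 = 972; m = 35; cross terms: (36*29 - 35*-10)=1394, (35*33 - -22*29)=1793, (-22*-10 - 36*33)=-968; twice the area = |2219| = 2219; area = 2219/2; answer 2219/2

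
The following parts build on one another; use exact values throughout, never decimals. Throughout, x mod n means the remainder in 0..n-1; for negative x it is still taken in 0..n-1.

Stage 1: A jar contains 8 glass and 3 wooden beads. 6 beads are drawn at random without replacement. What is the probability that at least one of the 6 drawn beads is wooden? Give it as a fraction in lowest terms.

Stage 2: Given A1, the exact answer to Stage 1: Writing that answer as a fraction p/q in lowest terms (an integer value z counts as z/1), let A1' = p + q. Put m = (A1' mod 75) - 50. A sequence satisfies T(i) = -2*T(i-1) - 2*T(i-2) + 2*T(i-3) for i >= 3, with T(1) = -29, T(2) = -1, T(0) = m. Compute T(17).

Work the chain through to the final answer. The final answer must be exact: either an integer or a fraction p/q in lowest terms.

-326432

Stage 1: total draws C(11,6) = 462; complement C(8,6) = 28; favorable 462 - 28 = 434; P = 31/33; answer 31/33
Stage 2: A1 = 31/33; threaded value p + q = 64; m = 14; T(3) = -2*(-1) - 2*(-29) + 2*(14) = 88; iterating: T(3)=88, T(4)=-232, T(5)=286, T(6)=68, T(7)=-1172, T(8)=2780, T(9)=-3080, T(10)=-1744, T(11)=15208, T(12)=-33088, T(13)=32272, T(14)=32048, T(15)=-194816, T(16)=390080, T(17)=-326432; answer -326432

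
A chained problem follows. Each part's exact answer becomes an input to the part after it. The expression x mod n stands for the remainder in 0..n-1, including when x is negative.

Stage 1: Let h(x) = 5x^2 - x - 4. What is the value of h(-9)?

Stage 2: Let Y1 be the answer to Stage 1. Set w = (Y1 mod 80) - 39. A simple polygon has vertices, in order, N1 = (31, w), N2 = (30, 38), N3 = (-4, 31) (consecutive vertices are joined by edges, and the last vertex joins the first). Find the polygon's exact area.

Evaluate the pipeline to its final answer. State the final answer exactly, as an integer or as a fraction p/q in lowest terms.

2285/2

Stage 1: 5*(-9)^2 - 1*(-9)^1 - 4 = (405) + (9) + (-4) = 410; answer 410
Stage 2: Y1 = 410; w = -29; cross terms: (31*38 - 30*-29)=2048, (30*31 - -4*38)=1082, (-4*-29 - 31*31)=-845; twice the area = |2285| = 2285; area = 2285/2; answer 2285/2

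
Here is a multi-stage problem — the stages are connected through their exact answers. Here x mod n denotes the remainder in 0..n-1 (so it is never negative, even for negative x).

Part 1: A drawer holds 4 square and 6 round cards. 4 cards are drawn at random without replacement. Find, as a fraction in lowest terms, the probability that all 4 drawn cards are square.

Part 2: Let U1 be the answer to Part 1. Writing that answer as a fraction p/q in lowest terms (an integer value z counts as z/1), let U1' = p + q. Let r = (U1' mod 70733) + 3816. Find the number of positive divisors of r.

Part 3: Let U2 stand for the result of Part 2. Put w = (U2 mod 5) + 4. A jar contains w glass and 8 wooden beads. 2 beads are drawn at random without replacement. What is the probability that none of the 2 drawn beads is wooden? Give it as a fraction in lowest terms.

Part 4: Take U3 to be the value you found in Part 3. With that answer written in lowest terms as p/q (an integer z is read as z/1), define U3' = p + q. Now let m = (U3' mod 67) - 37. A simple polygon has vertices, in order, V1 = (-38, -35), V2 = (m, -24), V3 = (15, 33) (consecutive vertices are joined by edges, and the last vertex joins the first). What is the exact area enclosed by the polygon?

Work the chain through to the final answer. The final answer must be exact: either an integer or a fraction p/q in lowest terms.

2137/2

Part 1: total draws C(10,4) = 210; favorable C(4,4) = 1; P = 1/210; answer 1/210
Part 2: U1 = 1/210; threaded value p + q = 211; r = 4027; 4027 is prime, so its only divisors are 1 and 4027; count = 2; answer 2
Part 3: U2 = 2; w = 6; total draws C(14,2) = 91; favorable C(6,2) = 15; P = 15/91; answer 15/91
Part 4: U3 = 15/91; threaded value p + q = 106; m = 2; cross terms: (-38*-24 - 2*-35)=982, (2*33 - 15*-24)=426, (15*-35 - -38*33)=729; twice the area = |2137| = 2137; area = 2137/2; answer 2137/2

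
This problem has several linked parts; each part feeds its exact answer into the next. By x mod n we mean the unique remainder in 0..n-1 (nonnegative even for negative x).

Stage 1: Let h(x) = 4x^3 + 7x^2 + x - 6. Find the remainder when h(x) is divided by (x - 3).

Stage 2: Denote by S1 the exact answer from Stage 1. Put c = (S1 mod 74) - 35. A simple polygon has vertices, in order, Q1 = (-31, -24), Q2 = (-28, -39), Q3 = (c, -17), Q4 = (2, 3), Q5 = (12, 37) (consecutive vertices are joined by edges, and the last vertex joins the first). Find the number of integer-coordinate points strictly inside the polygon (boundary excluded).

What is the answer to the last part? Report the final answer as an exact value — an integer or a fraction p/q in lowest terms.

Stage 1: remainder = value at the root: 4*(3)^3 + 7*(3)^2 + 1*(3)^1 - 6 = (108) + (63) + (3) + (-6) = 168; answer 168
Stage 2: S1 = 168; c = -15; cross terms: (-31*-39 - -28*-24)=537, (-28*-17 - -15*-39)=-109, (-15*3 - 2*-17)=-11, (2*37 - 12*3)=38, (12*-24 - -31*37)=859; twice the area = |1314| = 1314; area = 657; boundary points = 3 + 1 + 1 + 2 + 1 = 8; strictly interior points = area - boundary/2 + 1 = 654; answer 654

654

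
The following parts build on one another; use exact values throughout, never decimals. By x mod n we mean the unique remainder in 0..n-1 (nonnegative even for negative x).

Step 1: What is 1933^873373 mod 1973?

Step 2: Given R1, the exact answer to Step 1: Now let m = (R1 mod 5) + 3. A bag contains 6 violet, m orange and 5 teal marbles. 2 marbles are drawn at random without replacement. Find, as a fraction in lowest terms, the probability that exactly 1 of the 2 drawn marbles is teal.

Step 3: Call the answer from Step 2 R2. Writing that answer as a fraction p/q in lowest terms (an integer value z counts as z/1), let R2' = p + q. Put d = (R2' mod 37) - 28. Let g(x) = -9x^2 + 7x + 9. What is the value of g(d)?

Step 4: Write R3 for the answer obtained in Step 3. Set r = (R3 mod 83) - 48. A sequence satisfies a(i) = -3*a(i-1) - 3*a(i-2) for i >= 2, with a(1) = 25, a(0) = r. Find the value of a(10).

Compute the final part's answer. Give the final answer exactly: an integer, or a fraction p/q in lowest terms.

-1701

Step 1: squarings mod 1973: 1933^1=1933, 1933^2=1600, 1933^4=1019, 1933^8=563, 1933^16=1289, 1933^32=255, 1933^64=1889, 1933^128=1137, 1933^256=454, 1933^512=924, 1933^1024=1440, 1933^2048=1950, 1933^4096=529, 1933^8192=1648, 1933^16384=1056, 1933^32768=391, 1933^65536=960, 1933^131072=209, 1933^262144=275, 1933^524288=651; 1933^873373 = 1933^1 * 1933^4 * 1933^8 * 1933^16 * 1933^128 * 1933^256 * 1933^512 * 1933^4096 * 1933^16384 * 1933^65536 * 1933^262144 * 1933^524288 = 1881 (mod 1973); answer 1881
Step 2: R1 = 1881; m = 4; total draws C(15,2) = 105; favorable C(5,1)*C(10,1) = 50; P = 10/21; answer 10/21
Step 3: R2 = 10/21; threaded value p + q = 31; d = 3; -9*(3)^2 + 7*(3)^1 + 9 = (-81) + (21) + (9) = -51; answer -51
Step 4: R3 = -51; r = -16; a(2) = -3*(25) - 3*(-16) = -27; iterating: a(2)=-27, a(3)=6, a(4)=63, a(5)=-207, a(6)=432, a(7)=-675, a(8)=729, a(9)=-162, a(10)=-1701; answer -1701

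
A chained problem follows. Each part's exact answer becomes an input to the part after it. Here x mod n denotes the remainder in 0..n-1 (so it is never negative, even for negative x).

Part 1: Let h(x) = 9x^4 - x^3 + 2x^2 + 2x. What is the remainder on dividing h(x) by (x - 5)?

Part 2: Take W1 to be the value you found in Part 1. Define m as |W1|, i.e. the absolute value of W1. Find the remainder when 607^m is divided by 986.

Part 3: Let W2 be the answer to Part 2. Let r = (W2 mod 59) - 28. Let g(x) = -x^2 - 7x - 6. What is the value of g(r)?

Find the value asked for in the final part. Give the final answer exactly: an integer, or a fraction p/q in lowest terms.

-24

Part 1: remainder = value at the root: 9*(5)^4 - 1*(5)^3 + 2*(5)^2 + 2*(5)^1 = (5625) + (-125) + (50) + (10) = 5560; answer 5560
Part 2: W1 = 5560; m = 5560; squarings mod 986: 607^1=607, 607^2=671, 607^4=625, 607^8=169, 607^16=953, 607^32=103, 607^64=749, 607^128=953, 607^256=103, 607^512=749, 607^1024=953, 607^2048=103, 607^4096=749; 607^5560 = 607^8 * 607^16 * 607^32 * 607^128 * 607^256 * 607^1024 * 607^4096 = 373 (mod 986); answer 373
Part 3: W2 = 373; r = -9; -1*(-9)^2 - 7*(-9)^1 - 6 = (-81) + (63) + (-6) = -24; answer -24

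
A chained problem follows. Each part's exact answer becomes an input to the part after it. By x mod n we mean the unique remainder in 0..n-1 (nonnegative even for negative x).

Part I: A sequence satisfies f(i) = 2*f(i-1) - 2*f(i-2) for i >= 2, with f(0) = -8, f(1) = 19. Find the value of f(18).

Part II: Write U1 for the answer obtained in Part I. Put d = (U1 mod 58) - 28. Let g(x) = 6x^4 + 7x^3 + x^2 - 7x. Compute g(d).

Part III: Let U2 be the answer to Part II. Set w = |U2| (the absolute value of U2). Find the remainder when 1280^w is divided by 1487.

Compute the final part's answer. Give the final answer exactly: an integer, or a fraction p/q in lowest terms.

163

Part I: f(2) = 2*(19) - 2*(-8) = 54; iterating: f(2)=54, f(3)=70, f(4)=32, f(5)=-76, f(6)=-216, f(7)=-280, f(8)=-128, f(9)=304, f(10)=864, f(11)=1120, f(12)=512, f(13)=-1216, f(14)=-3456, f(15)=-4480, f(16)=-2048, f(17)=4864, f(18)=13824; answer 13824
Part II: U1 = 13824; d = -8; 6*(-8)^4 + 7*(-8)^3 + 1*(-8)^2 - 7*(-8)^1 = (24576) + (-3584) + (64) + (56) = 21112; answer 21112
Part III: U2 = 21112; w = 21112; squarings mod 1487: 1280^1=1280, 1280^2=1213, 1280^4=726, 1280^8=678, 1280^16=201, 1280^32=252, 1280^64=1050, 1280^128=633, 1280^256=686, 1280^512=704, 1280^1024=445, 1280^2048=254, 1280^4096=575, 1280^8192=511, 1280^16384=896; 1280^21112 = 1280^8 * 1280^16 * 1280^32 * 1280^64 * 1280^512 * 1280^4096 * 1280^16384 = 163 (mod 1487); answer 163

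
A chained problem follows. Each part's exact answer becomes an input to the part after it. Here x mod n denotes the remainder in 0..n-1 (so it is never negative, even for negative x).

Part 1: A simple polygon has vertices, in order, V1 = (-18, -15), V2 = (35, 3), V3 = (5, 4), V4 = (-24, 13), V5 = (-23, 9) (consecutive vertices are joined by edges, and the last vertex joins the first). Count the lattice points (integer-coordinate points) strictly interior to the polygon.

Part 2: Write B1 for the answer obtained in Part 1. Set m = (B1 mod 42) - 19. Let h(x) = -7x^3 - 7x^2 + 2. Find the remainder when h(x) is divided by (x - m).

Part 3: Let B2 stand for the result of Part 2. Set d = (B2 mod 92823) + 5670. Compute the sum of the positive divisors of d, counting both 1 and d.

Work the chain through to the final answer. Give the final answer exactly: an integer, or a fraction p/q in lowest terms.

76740

Part 1: cross terms: (-18*3 - 35*-15)=471, (35*4 - 5*3)=125, (5*13 - -24*4)=161, (-24*9 - -23*13)=83, (-23*-15 - -18*9)=507; twice the area = |1347| = 1347; area = 1347/2; boundary points = 1 + 1 + 1 + 1 + 1 = 5; strictly interior points = area - boundary/2 + 1 = 672; answer 672
Part 2: B1 = 672; m = -19; remainder = value at the root: -7*(-19)^3 - 7*(-19)^2 + 2 = (48013) + (-2527) + (2) = 45488; answer 45488
Part 3: B2 = 45488; d = 51158; 51158 = 2 * 25579; sigma = (1 + 2) * (1 + 25579) = 3 * 25580 = 76740; answer 76740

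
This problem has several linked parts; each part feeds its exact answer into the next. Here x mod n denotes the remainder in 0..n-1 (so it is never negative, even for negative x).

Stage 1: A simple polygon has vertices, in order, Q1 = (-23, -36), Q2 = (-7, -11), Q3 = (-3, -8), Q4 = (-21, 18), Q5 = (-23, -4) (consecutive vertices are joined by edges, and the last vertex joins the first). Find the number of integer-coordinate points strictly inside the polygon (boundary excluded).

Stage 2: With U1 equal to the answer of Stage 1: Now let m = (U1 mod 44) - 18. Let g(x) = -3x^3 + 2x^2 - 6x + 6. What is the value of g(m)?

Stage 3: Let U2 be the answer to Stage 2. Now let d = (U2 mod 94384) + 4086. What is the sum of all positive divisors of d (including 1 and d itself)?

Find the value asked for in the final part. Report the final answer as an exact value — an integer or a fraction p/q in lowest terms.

Stage 1: cross terms: (-23*-11 - -7*-36)=1, (-7*-8 - -3*-11)=23, (-3*18 - -21*-8)=-222, (-21*-4 - -23*18)=498, (-23*-36 - -23*-4)=736; twice the area = |1036| = 1036; area = 518; boundary points = 1 + 1 + 2 + 2 + 32 = 38; strictly interior points = area - boundary/2 + 1 = 500; answer 500
Stage 2: U1 = 500; m = -2; -3*(-2)^3 + 2*(-2)^2 - 6*(-2)^1 + 6 = (24) + (8) + (12) + (6) = 50; answer 50
Stage 3: U2 = 50; d = 4136; 4136 = 2^3 * 11 * 47; sigma = (1 + 2 + 4 + 8) * (1 + 11) * (1 + 47) = 15 * 12 * 48 = 8640; answer 8640

8640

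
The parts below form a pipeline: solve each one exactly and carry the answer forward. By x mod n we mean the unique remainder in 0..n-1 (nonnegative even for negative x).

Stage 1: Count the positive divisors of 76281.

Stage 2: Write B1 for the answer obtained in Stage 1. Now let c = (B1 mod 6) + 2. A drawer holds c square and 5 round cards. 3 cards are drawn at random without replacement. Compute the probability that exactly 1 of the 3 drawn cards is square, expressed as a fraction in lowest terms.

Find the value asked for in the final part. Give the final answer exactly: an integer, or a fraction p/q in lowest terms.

10/21

Stage 1: 76281 = 3 * 47 * 541; number of divisors = (1+1) * (1+1) * (1+1) = 8; answer 8
Stage 2: B1 = 8; c = 4; total draws C(9,3) = 84; favorable C(4,1)*C(5,2) = 40; P = 10/21; answer 10/21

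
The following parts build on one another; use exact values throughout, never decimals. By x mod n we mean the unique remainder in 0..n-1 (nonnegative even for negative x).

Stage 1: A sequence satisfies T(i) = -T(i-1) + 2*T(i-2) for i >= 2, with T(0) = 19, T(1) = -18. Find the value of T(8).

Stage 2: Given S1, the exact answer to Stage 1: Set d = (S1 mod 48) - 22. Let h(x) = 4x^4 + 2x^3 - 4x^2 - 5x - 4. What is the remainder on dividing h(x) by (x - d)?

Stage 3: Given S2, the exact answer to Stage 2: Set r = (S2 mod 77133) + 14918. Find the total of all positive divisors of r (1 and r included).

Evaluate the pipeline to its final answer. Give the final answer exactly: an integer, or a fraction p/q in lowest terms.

88200

Stage 1: T(2) = -1*(-18) + 2*(19) = 56; iterating: T(2)=56, T(3)=-92, T(4)=204, T(5)=-388, T(6)=796, T(7)=-1572, T(8)=3164; answer 3164
Stage 2: S1 = 3164; d = 22; remainder = value at the root: 4*(22)^4 + 2*(22)^3 - 4*(22)^2 - 5*(22)^1 - 4 = (937024) + (21296) + (-1936) + (-110) + (-4) = 956270; answer 956270
Stage 3: S2 = 956270; r = 45592; 45592 = 2^3 * 41 * 139; sigma = (1 + 2 + 4 + 8) * (1 + 41) * (1 + 139) = 15 * 42 * 140 = 88200; answer 88200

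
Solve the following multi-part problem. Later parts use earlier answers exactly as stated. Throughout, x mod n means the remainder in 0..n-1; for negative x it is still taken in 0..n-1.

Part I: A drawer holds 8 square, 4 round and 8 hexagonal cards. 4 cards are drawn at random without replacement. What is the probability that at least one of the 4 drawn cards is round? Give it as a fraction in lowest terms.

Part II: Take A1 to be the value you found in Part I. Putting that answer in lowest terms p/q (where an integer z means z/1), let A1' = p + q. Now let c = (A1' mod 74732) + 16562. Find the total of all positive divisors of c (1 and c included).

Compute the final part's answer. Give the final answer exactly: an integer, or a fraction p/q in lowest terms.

Part I: total draws C(20,4) = 4845; complement C(16,4) = 1820; favorable 4845 - 1820 = 3025; P = 605/969; answer 605/969
Part II: A1 = 605/969; threaded value p + q = 1574; c = 18136; 18136 = 2^3 * 2267; sigma = (1 + 2 + 4 + 8) * (1 + 2267) = 15 * 2268 = 34020; answer 34020

34020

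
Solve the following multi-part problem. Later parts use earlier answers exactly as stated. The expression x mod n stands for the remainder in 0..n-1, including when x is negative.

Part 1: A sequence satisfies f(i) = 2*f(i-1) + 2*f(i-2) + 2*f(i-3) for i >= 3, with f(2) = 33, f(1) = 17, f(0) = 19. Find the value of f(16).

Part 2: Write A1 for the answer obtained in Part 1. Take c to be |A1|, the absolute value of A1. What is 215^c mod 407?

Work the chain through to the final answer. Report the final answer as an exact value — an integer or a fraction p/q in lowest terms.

Part 1: f(3) = 2*(33) + 2*(17) + 2*(19) = 138; iterating: f(3)=138, f(4)=376, f(5)=1094, f(6)=3216, f(7)=9372, f(8)=27364, f(9)=79904, f(10)=233280, f(11)=681096, f(12)=1988560, f(13)=5805872, f(14)=16951056, f(15)=49490976, f(16)=144495808; answer 144495808
Part 2: A1 = 144495808; c = 144495808; squarings mod 407: 215^1=215, 215^2=234, 215^4=218, 215^8=312, 215^16=71, 215^32=157, 215^64=229, 215^128=345, 215^256=181, 215^512=201, 215^1024=108, 215^2048=268, 215^4096=192, 215^8192=234, 215^16384=218, 215^32768=312, 215^65536=71, 215^131072=157, 215^262144=229, 215^524288=345, 215^1048576=181, 215^2097152=201, 215^4194304=108, 215^8388608=268, 215^16777216=192, 215^33554432=234, 215^67108864=218, 215^134217728=312; 215^144495808 = 215^64 * 215^128 * 215^1024 * 215^4096 * 215^16384 * 215^32768 * 215^262144 * 215^524288 * 215^1048576 * 215^8388608 * 215^134217728 = 367 (mod 407); answer 367

367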